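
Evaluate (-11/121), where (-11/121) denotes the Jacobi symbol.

0

Reduce the numerator: -11 ≡ 110 (mod 121), so (-11/121) = (110/121).
Factor out 2: 110 = 2·55. Since 121 ≡ 1 (mod 8), (2/121) = +1. Now have (55/121).
121 ≡ 1 (mod 4), so quadratic reciprocity gives (55/121) = (121/55). Reduce: 121 ≡ 11 (mod 55). Now have (11/55).
Both 11 ≡ 3 and 55 ≡ 3 (mod 4), so reciprocity gives (11/55) = -(55/11). Reduce: 55 ≡ 0 (mod 11). Now have -(0/11).
The numerator is now 0 with denominator 11 > 1: the symbol is 0.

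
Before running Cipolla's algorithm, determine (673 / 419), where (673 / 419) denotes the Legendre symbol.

1

(673 / 419)
  = (254 / 419)    [673 ≡ 254 mod 419]
  = -(127 / 419)    [419 ≡ 3 mod 8 ⇒ (2 / 419) = -1]
  = (419 / 127)    [QR: both ≡ 3 mod 4, sign flips]
  = (38 / 127)    [419 ≡ 38 mod 127]
  = (19 / 127)    [127 ≡ 7 mod 8 ⇒ (2 / 127) = +1]
  = -(127 / 19)    [QR: both ≡ 3 mod 4, sign flips]
  = -(13 / 19)    [127 ≡ 13 mod 19]
  = -(19 / 13)    [QR: 13 ≡ 1 mod 4, sign kept]
  = -(6 / 13)    [19 ≡ 6 mod 13]
  = (3 / 13)    [13 ≡ 5 mod 8 ⇒ (2 / 13) = -1]
  = (13 / 3)    [QR: 13 ≡ 1 mod 4, sign kept]
  = (1 / 3)    [13 ≡ 1 mod 3]
  = 1    [(1 / 3) = 1]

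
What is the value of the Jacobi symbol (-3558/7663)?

(-3558/7663)
  = (4105/7663)    [-3558 ≡ 4105 mod 7663]
  = (7663/4105)    [QR: 4105 ≡ 1 mod 4, sign kept]
  = (3558/4105)    [7663 ≡ 3558 mod 4105]
  = (1779/4105)    [4105 ≡ 1 mod 8 ⇒ (2/4105) = +1]
  = (4105/1779)    [QR: 4105 ≡ 1 mod 4, sign kept]
  = (547/1779)    [4105 ≡ 547 mod 1779]
  = -(1779/547)    [QR: both ≡ 3 mod 4, sign flips]
  = -(138/547)    [1779 ≡ 138 mod 547]
  = (69/547)    [547 ≡ 3 mod 8 ⇒ (2/547) = -1]
  = (547/69)    [QR: 69 ≡ 1 mod 4, sign kept]
  = (64/69)    [547 ≡ 64 mod 69]
  = (1/69)    [69 ≡ 5 mod 8 ⇒ (2/69)^6 = +1]
  = 1    [(1/69) = 1]

1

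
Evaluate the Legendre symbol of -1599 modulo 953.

(-1599|953)
  = (307|953)    [-1599 ≡ 307 mod 953]
  = (953|307)    [QR: 953 ≡ 1 mod 4, sign kept]
  = (32|307)    [953 ≡ 32 mod 307]
  = -(1|307)    [307 ≡ 3 mod 8 ⇒ (2|307)^5 = -1]
  = -1    [(1|307) = 1]

-1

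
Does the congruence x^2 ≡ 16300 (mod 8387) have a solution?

no

(16300|8387)
  = (7913|8387)    [16300 ≡ 7913 mod 8387]
  = (8387|7913)    [QR: 7913 ≡ 1 mod 4, sign kept]
  = (474|7913)    [8387 ≡ 474 mod 7913]
  = (237|7913)    [7913 ≡ 1 mod 8 ⇒ (2|7913) = +1]
  = (7913|237)    [QR: 237 ≡ 1 mod 4, sign kept]
  = (92|237)    [7913 ≡ 92 mod 237]
  = (23|237)    [237 ≡ 5 mod 8 ⇒ (2|237)^2 = +1]
  = (237|23)    [QR: 237 ≡ 1 mod 4, sign kept]
  = (7|23)    [237 ≡ 7 mod 23]
  = -(23|7)    [QR: both ≡ 3 mod 4, sign flips]
  = -(2|7)    [23 ≡ 2 mod 7]
  = -(1|7)    [7 ≡ 7 mod 8 ⇒ (2|7) = +1]
  = -1    [(1|7) = 1]
The Legendre symbol is -1, so x^2 ≡ 16300 (mod 8387) has no solution.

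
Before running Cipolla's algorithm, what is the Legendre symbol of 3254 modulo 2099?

-1

Reduce the numerator: 3254 ≡ 1155 (mod 2099), so (3254 / 2099) = (1155 / 2099).
Both 1155 ≡ 3 and 2099 ≡ 3 (mod 4), so reciprocity gives (1155 / 2099) = -(2099 / 1155). Reduce: 2099 ≡ 944 (mod 1155). Now have -(944 / 1155).
Factor out 2: 944 = 2^4·59. Since 1155 ≡ 3 (mod 8), (2 / 1155) = -1, and (2 / 1155)^4 = +1. Now have -(59 / 1155).
Both 59 ≡ 3 and 1155 ≡ 3 (mod 4), so reciprocity gives (59 / 1155) = -(1155 / 59). Reduce: 1155 ≡ 34 (mod 59). Now have (34 / 59).
Factor out 2: 34 = 2·17. Since 59 ≡ 3 (mod 8), (2 / 59) = -1. Now have -(17 / 59).
17 ≡ 1 (mod 4), so quadratic reciprocity gives (17 / 59) = (59 / 17). Reduce: 59 ≡ 8 (mod 17). Now have -(8 / 17).
Factor out 2: 8 = 2^3. Since 17 ≡ 1 (mod 8), (2 / 17) = +1, and (2 / 17)^3 = +1. Now have -(1 / 17).
(1 / 17) = 1. Collecting the sign factors: -1.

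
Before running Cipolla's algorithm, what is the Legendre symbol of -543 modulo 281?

(-543|281)
  = (19|281)    [-543 ≡ 19 mod 281]
  = (281|19)    [QR: 281 ≡ 1 mod 4, sign kept]
  = (15|19)    [281 ≡ 15 mod 19]
  = -(19|15)    [QR: both ≡ 3 mod 4, sign flips]
  = -(4|15)    [19 ≡ 4 mod 15]
  = -(1|15)    [15 ≡ 7 mod 8 ⇒ (2|15)^2 = +1]
  = -1    [(1|15) = 1]

-1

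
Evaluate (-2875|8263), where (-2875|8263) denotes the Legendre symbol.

Reduce the numerator: -2875 ≡ 5388 (mod 8263), so (-2875|8263) = (5388|8263).
Factor out 2: 5388 = 2^2·1347. Since 8263 ≡ 7 (mod 8), (2|8263) = +1, and (2|8263)^2 = +1. Now have (1347|8263).
Both 1347 ≡ 3 and 8263 ≡ 3 (mod 4), so reciprocity gives (1347|8263) = -(8263|1347). Reduce: 8263 ≡ 181 (mod 1347). Now have -(181|1347).
181 ≡ 1 (mod 4), so quadratic reciprocity gives (181|1347) = (1347|181). Reduce: 1347 ≡ 80 (mod 181). Now have -(80|181).
Factor out 2: 80 = 2^4·5. Since 181 ≡ 5 (mod 8), (2|181) = -1, and (2|181)^4 = +1. Now have -(5|181).
5 ≡ 1 (mod 4), so quadratic reciprocity gives (5|181) = (181|5). Reduce: 181 ≡ 1 (mod 5). Now have -(1|5).
(1|5) = 1. Collecting the sign factors: -1.

-1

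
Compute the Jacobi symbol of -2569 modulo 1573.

-1

(-2569 / 1573)
  = (2569 / 1573)    [1573 ≡ 1 mod 4 ⇒ (-1 / 1573) = +1]
  = (996 / 1573)    [2569 ≡ 996 mod 1573]
  = (249 / 1573)    [1573 ≡ 5 mod 8 ⇒ (2 / 1573)^2 = +1]
  = (1573 / 249)    [QR: 249 ≡ 1 mod 4, sign kept]
  = (79 / 249)    [1573 ≡ 79 mod 249]
  = (249 / 79)    [QR: 249 ≡ 1 mod 4, sign kept]
  = (12 / 79)    [249 ≡ 12 mod 79]
  = (3 / 79)    [79 ≡ 7 mod 8 ⇒ (2 / 79)^2 = +1]
  = -(79 / 3)    [QR: both ≡ 3 mod 4, sign flips]
  = -(1 / 3)    [79 ≡ 1 mod 3]
  = -1    [(1 / 3) = 1]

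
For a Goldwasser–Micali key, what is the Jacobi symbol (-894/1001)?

Pull out -1: (-894/1001) = (-1/1001)·(894/1001). Since 1001 ≡ 1 (mod 4), (-1/1001) = +1. Now have (894/1001).
Factor out 2: 894 = 2·447. Since 1001 ≡ 1 (mod 8), (2/1001) = +1. Now have (447/1001).
1001 ≡ 1 (mod 4), so quadratic reciprocity gives (447/1001) = (1001/447). Reduce: 1001 ≡ 107 (mod 447). Now have (107/447).
Both 107 ≡ 3 and 447 ≡ 3 (mod 4), so reciprocity gives (107/447) = -(447/107). Reduce: 447 ≡ 19 (mod 107). Now have -(19/107).
Both 19 ≡ 3 and 107 ≡ 3 (mod 4), so reciprocity gives (19/107) = -(107/19). Reduce: 107 ≡ 12 (mod 19). Now have (12/19).
Factor out 2: 12 = 2^2·3. Since 19 ≡ 3 (mod 8), (2/19) = -1, and (2/19)^2 = +1. Now have (3/19).
Both 3 ≡ 3 and 19 ≡ 3 (mod 4), so reciprocity gives (3/19) = -(19/3). Reduce: 19 ≡ 1 (mod 3). Now have -(1/3).
(1/3) = 1. Collecting the sign factors: -1.

-1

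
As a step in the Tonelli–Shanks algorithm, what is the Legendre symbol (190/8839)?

(190/8839)
  = (95/8839)    [8839 ≡ 7 mod 8 ⇒ (2/8839) = +1]
  = -(8839/95)    [QR: both ≡ 3 mod 4, sign flips]
  = -(4/95)    [8839 ≡ 4 mod 95]
  = -(1/95)    [95 ≡ 7 mod 8 ⇒ (2/95)^2 = +1]
  = -1    [(1/95) = 1]

-1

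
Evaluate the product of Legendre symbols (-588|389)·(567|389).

-1

By multiplicativity, (-588·567|389) = (-588|389)·(567|389).
First factor (-588|389):
(-588|389)
  = (588|389)    [389 ≡ 1 mod 4 ⇒ (-1|389) = +1]
  = (199|389)    [588 ≡ 199 mod 389]
  = (389|199)    [QR: 389 ≡ 1 mod 4, sign kept]
  = (190|199)    [389 ≡ 190 mod 199]
  = (95|199)    [199 ≡ 7 mod 8 ⇒ (2|199) = +1]
  = -(199|95)    [QR: both ≡ 3 mod 4, sign flips]
  = -(9|95)    [199 ≡ 9 mod 95]
  = -(95|9)    [QR: 9 ≡ 1 mod 4, sign kept]
  = -(5|9)    [95 ≡ 5 mod 9]
  = -(9|5)    [QR: 5 ≡ 1 mod 4, sign kept]
  = -(4|5)    [9 ≡ 4 mod 5]
  = -(1|5)    [5 ≡ 5 mod 8 ⇒ (2|5)^2 = +1]
  = -1    [(1|5) = 1]
Second factor (567|389):
(567|389)
  = (178|389)    [567 ≡ 178 mod 389]
  = -(89|389)    [389 ≡ 5 mod 8 ⇒ (2|389) = -1]
  = -(389|89)    [QR: 89 ≡ 1 mod 4, sign kept]
  = -(33|89)    [389 ≡ 33 mod 89]
  = -(89|33)    [QR: 33 ≡ 1 mod 4, sign kept]
  = -(23|33)    [89 ≡ 23 mod 33]
  = -(33|23)    [QR: 33 ≡ 1 mod 4, sign kept]
  = -(10|23)    [33 ≡ 10 mod 23]
  = -(5|23)    [23 ≡ 7 mod 8 ⇒ (2|23) = +1]
  = -(23|5)    [QR: 5 ≡ 1 mod 4, sign kept]
  = -(3|5)    [23 ≡ 3 mod 5]
  = -(5|3)    [QR: 5 ≡ 1 mod 4, sign kept]
  = -(2|3)    [5 ≡ 2 mod 3]
  = (1|3)    [3 ≡ 3 mod 8 ⇒ (2|3) = -1]
  = 1    [(1|3) = 1]
Product: (-1)·(1) = -1.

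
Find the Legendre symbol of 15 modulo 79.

(15/79)
  = -(79/15)    [QR: both ≡ 3 mod 4, sign flips]
  = -(4/15)    [79 ≡ 4 mod 15]
  = -(1/15)    [15 ≡ 7 mod 8 ⇒ (2/15)^2 = +1]
  = -1    [(1/15) = 1]

-1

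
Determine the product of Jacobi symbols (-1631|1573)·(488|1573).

By multiplicativity, (-1631·488|1573) = (-1631|1573)·(488|1573).
First factor (-1631|1573):
Pull out -1: (-1631|1573) = (-1|1573)·(1631|1573). Since 1573 ≡ 1 (mod 4), (-1|1573) = +1. Now have (1631|1573).
Reduce the numerator: 1631 ≡ 58 (mod 1573), so (1631|1573) = (58|1573).
Factor out 2: 58 = 2·29. Since 1573 ≡ 5 (mod 8), (2|1573) = -1. Now have -(29|1573).
29 ≡ 1 (mod 4), so quadratic reciprocity gives (29|1573) = (1573|29). Reduce: 1573 ≡ 7 (mod 29). Now have -(7|29).
29 ≡ 1 (mod 4), so quadratic reciprocity gives (7|29) = (29|7). Reduce: 29 ≡ 1 (mod 7). Now have -(1|7).
(1|7) = 1. Collecting the sign factors: -1.
Second factor (488|1573):
Factor out 2: 488 = 2^3·61. Since 1573 ≡ 5 (mod 8), (2|1573) = -1, and (2|1573)^3 = -1. Now have -(61|1573).
61 ≡ 1 (mod 4), so quadratic reciprocity gives (61|1573) = (1573|61). Reduce: 1573 ≡ 48 (mod 61). Now have -(48|61).
Factor out 2: 48 = 2^4·3. Since 61 ≡ 5 (mod 8), (2|61) = -1, and (2|61)^4 = +1. Now have -(3|61).
61 ≡ 1 (mod 4), so quadratic reciprocity gives (3|61) = (61|3). Reduce: 61 ≡ 1 (mod 3). Now have -(1|3).
(1|3) = 1. Collecting the sign factors: -1.
Product: (-1)·(-1) = 1.

1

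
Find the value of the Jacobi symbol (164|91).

(164|91)
  = (73|91)    [164 ≡ 73 mod 91]
  = (91|73)    [QR: 73 ≡ 1 mod 4, sign kept]
  = (18|73)    [91 ≡ 18 mod 73]
  = (9|73)    [73 ≡ 1 mod 8 ⇒ (2|73) = +1]
  = (73|9)    [QR: 9 ≡ 1 mod 4, sign kept]
  = (1|9)    [73 ≡ 1 mod 9]
  = 1    [(1|9) = 1]

1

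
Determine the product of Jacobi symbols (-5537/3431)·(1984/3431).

-1

By multiplicativity, (-5537·1984/3431) = (-5537/3431)·(1984/3431).
First factor (-5537/3431):
(-5537/3431)
  = (1325/3431)    [-5537 ≡ 1325 mod 3431]
  = (3431/1325)    [QR: 1325 ≡ 1 mod 4, sign kept]
  = (781/1325)    [3431 ≡ 781 mod 1325]
  = (1325/781)    [QR: 781 ≡ 1 mod 4, sign kept]
  = (544/781)    [1325 ≡ 544 mod 781]
  = -(17/781)    [781 ≡ 5 mod 8 ⇒ (2/781)^5 = -1]
  = -(781/17)    [QR: 17 ≡ 1 mod 4, sign kept]
  = -(16/17)    [781 ≡ 16 mod 17]
  = -(1/17)    [17 ≡ 1 mod 8 ⇒ (2/17)^4 = +1]
  = -1    [(1/17) = 1]
Second factor (1984/3431):
(1984/3431)
  = (31/3431)    [3431 ≡ 7 mod 8 ⇒ (2/3431)^6 = +1]
  = -(3431/31)    [QR: both ≡ 3 mod 4, sign flips]
  = -(21/31)    [3431 ≡ 21 mod 31]
  = -(31/21)    [QR: 21 ≡ 1 mod 4, sign kept]
  = -(10/21)    [31 ≡ 10 mod 21]
  = (5/21)    [21 ≡ 5 mod 8 ⇒ (2/21) = -1]
  = (21/5)    [QR: 5 ≡ 1 mod 4, sign kept]
  = (1/5)    [21 ≡ 1 mod 5]
  = 1    [(1/5) = 1]
Product: (-1)·(1) = -1.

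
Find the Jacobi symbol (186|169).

Reduce the numerator: 186 ≡ 17 (mod 169), so (186|169) = (17|169).
17 ≡ 1 (mod 4), so quadratic reciprocity gives (17|169) = (169|17). Reduce: 169 ≡ 16 (mod 17). Now have (16|17).
Factor out 2: 16 = 2^4. Since 17 ≡ 1 (mod 8), (2|17) = +1, and (2|17)^4 = +1. Now have (1|17).
(1|17) = 1. Collecting the sign factors: 1.

1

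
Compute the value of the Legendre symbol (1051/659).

-1

(1051/659)
  = (392/659)    [1051 ≡ 392 mod 659]
  = -(49/659)    [659 ≡ 3 mod 8 ⇒ (2/659)^3 = -1]
  = -(659/49)    [QR: 49 ≡ 1 mod 4, sign kept]
  = -(22/49)    [659 ≡ 22 mod 49]
  = -(11/49)    [49 ≡ 1 mod 8 ⇒ (2/49) = +1]
  = -(49/11)    [QR: 49 ≡ 1 mod 4, sign kept]
  = -(5/11)    [49 ≡ 5 mod 11]
  = -(11/5)    [QR: 5 ≡ 1 mod 4, sign kept]
  = -(1/5)    [11 ≡ 1 mod 5]
  = -1    [(1/5) = 1]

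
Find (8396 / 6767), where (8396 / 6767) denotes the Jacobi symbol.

1

(8396 / 6767)
  = (1629 / 6767)    [8396 ≡ 1629 mod 6767]
  = (6767 / 1629)    [QR: 1629 ≡ 1 mod 4, sign kept]
  = (251 / 1629)    [6767 ≡ 251 mod 1629]
  = (1629 / 251)    [QR: 1629 ≡ 1 mod 4, sign kept]
  = (123 / 251)    [1629 ≡ 123 mod 251]
  = -(251 / 123)    [QR: both ≡ 3 mod 4, sign flips]
  = -(5 / 123)    [251 ≡ 5 mod 123]
  = -(123 / 5)    [QR: 5 ≡ 1 mod 4, sign kept]
  = -(3 / 5)    [123 ≡ 3 mod 5]
  = -(5 / 3)    [QR: 5 ≡ 1 mod 4, sign kept]
  = -(2 / 3)    [5 ≡ 2 mod 3]
  = (1 / 3)    [3 ≡ 3 mod 8 ⇒ (2 / 3) = -1]
  = 1    [(1 / 3) = 1]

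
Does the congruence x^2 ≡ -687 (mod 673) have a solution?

Reduce the numerator: -687 ≡ 659 (mod 673), so (-687/673) = (659/673).
673 ≡ 1 (mod 4), so quadratic reciprocity gives (659/673) = (673/659). Reduce: 673 ≡ 14 (mod 659). Now have (14/659).
Factor out 2: 14 = 2·7. Since 659 ≡ 3 (mod 8), (2/659) = -1. Now have -(7/659).
Both 7 ≡ 3 and 659 ≡ 3 (mod 4), so reciprocity gives (7/659) = -(659/7). Reduce: 659 ≡ 1 (mod 7). Now have (1/7).
(1/7) = 1. Collecting the sign factors: 1.
The Legendre symbol is 1, so x^2 ≡ -687 (mod 673) has solution.

yes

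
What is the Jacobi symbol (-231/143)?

(-231/143)
  = -(231/143)    [143 ≡ 3 mod 4 ⇒ (-1/143) = -1]
  = -(88/143)    [231 ≡ 88 mod 143]
  = -(11/143)    [143 ≡ 7 mod 8 ⇒ (2/143)^3 = +1]
  = (143/11)    [QR: both ≡ 3 mod 4, sign flips]
  = (0/11)    [143 ≡ 0 mod 11]
  = 0    [numerator 0, gcd > 1]

0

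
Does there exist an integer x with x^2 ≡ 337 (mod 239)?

Reduce the numerator: 337 ≡ 98 (mod 239), so (337/239) = (98/239).
Factor out 2: 98 = 2·49. Since 239 ≡ 7 (mod 8), (2/239) = +1. Now have (49/239).
49 ≡ 1 (mod 4), so quadratic reciprocity gives (49/239) = (239/49). Reduce: 239 ≡ 43 (mod 49). Now have (43/49).
49 ≡ 1 (mod 4), so quadratic reciprocity gives (43/49) = (49/43). Reduce: 49 ≡ 6 (mod 43). Now have (6/43).
Factor out 2: 6 = 2·3. Since 43 ≡ 3 (mod 8), (2/43) = -1. Now have -(3/43).
Both 3 ≡ 3 and 43 ≡ 3 (mod 4), so reciprocity gives (3/43) = -(43/3). Reduce: 43 ≡ 1 (mod 3). Now have (1/3).
(1/3) = 1. Collecting the sign factors: 1.
(337/239) = 1, and 239 is prime, so 337 is a quadratic residue mod 239.

yes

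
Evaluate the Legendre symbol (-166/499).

(-166/499)
  = -(166/499)    [499 ≡ 3 mod 4 ⇒ (-1/499) = -1]
  = (83/499)    [499 ≡ 3 mod 8 ⇒ (2/499) = -1]
  = -(499/83)    [QR: both ≡ 3 mod 4, sign flips]
  = -(1/83)    [499 ≡ 1 mod 83]
  = -1    [(1/83) = 1]

-1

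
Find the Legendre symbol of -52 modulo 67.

1

(-52/67)
  = (15/67)    [-52 ≡ 15 mod 67]
  = -(67/15)    [QR: both ≡ 3 mod 4, sign flips]
  = -(7/15)    [67 ≡ 7 mod 15]
  = (15/7)    [QR: both ≡ 3 mod 4, sign flips]
  = (1/7)    [15 ≡ 1 mod 7]
  = 1    [(1/7) = 1]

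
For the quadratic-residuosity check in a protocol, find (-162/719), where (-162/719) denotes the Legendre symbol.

Reduce the numerator: -162 ≡ 557 (mod 719), so (-162/719) = (557/719).
557 ≡ 1 (mod 4), so quadratic reciprocity gives (557/719) = (719/557). Reduce: 719 ≡ 162 (mod 557). Now have (162/557).
Factor out 2: 162 = 2·81. Since 557 ≡ 5 (mod 8), (2/557) = -1. Now have -(81/557).
81 ≡ 1 (mod 4), so quadratic reciprocity gives (81/557) = (557/81). Reduce: 557 ≡ 71 (mod 81). Now have -(71/81).
81 ≡ 1 (mod 4), so quadratic reciprocity gives (71/81) = (81/71). Reduce: 81 ≡ 10 (mod 71). Now have -(10/71).
Factor out 2: 10 = 2·5. Since 71 ≡ 7 (mod 8), (2/71) = +1. Now have -(5/71).
5 ≡ 1 (mod 4), so quadratic reciprocity gives (5/71) = (71/5). Reduce: 71 ≡ 1 (mod 5). Now have -(1/5).
(1/5) = 1. Collecting the sign factors: -1.

-1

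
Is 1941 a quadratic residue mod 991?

yes

(1941/991)
  = (950/991)    [1941 ≡ 950 mod 991]
  = (475/991)    [991 ≡ 7 mod 8 ⇒ (2/991) = +1]
  = -(991/475)    [QR: both ≡ 3 mod 4, sign flips]
  = -(41/475)    [991 ≡ 41 mod 475]
  = -(475/41)    [QR: 41 ≡ 1 mod 4, sign kept]
  = -(24/41)    [475 ≡ 24 mod 41]
  = -(3/41)    [41 ≡ 1 mod 8 ⇒ (2/41)^3 = +1]
  = -(41/3)    [QR: 41 ≡ 1 mod 4, sign kept]
  = -(2/3)    [41 ≡ 2 mod 3]
  = (1/3)    [3 ≡ 3 mod 8 ⇒ (2/3) = -1]
  = 1    [(1/3) = 1]
The Legendre symbol is 1, so x^2 ≡ 1941 (mod 991) has solution.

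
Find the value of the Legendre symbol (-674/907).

Pull out -1: (-674/907) = (-1/907)·(674/907). Since 907 ≡ 3 (mod 4), (-1/907) = -1. Now have -(674/907).
Factor out 2: 674 = 2·337. Since 907 ≡ 3 (mod 8), (2/907) = -1. Now have (337/907).
337 ≡ 1 (mod 4), so quadratic reciprocity gives (337/907) = (907/337). Reduce: 907 ≡ 233 (mod 337). Now have (233/337).
233 ≡ 1 (mod 4), so quadratic reciprocity gives (233/337) = (337/233). Reduce: 337 ≡ 104 (mod 233). Now have (104/233).
Factor out 2: 104 = 2^3·13. Since 233 ≡ 1 (mod 8), (2/233) = +1, and (2/233)^3 = +1. Now have (13/233).
13 ≡ 1 (mod 4), so quadratic reciprocity gives (13/233) = (233/13). Reduce: 233 ≡ 12 (mod 13). Now have (12/13).
Factor out 2: 12 = 2^2·3. Since 13 ≡ 5 (mod 8), (2/13) = -1, and (2/13)^2 = +1. Now have (3/13).
13 ≡ 1 (mod 4), so quadratic reciprocity gives (3/13) = (13/3). Reduce: 13 ≡ 1 (mod 3). Now have (1/3).
(1/3) = 1. Collecting the sign factors: 1.

1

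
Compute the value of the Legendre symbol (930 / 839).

(930 / 839)
  = (91 / 839)    [930 ≡ 91 mod 839]
  = -(839 / 91)    [QR: both ≡ 3 mod 4, sign flips]
  = -(20 / 91)    [839 ≡ 20 mod 91]
  = -(5 / 91)    [91 ≡ 3 mod 8 ⇒ (2 / 91)^2 = +1]
  = -(91 / 5)    [QR: 5 ≡ 1 mod 4, sign kept]
  = -(1 / 5)    [91 ≡ 1 mod 5]
  = -1    [(1 / 5) = 1]

-1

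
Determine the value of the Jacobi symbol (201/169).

(201/169)
  = (32/169)    [201 ≡ 32 mod 169]
  = (1/169)    [169 ≡ 1 mod 8 ⇒ (2/169)^5 = +1]
  = 1    [(1/169) = 1]

1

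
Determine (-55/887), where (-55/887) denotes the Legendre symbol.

1

(-55/887)
  = -(55/887)    [887 ≡ 3 mod 4 ⇒ (-1/887) = -1]
  = (887/55)    [QR: both ≡ 3 mod 4, sign flips]
  = (7/55)    [887 ≡ 7 mod 55]
  = -(55/7)    [QR: both ≡ 3 mod 4, sign flips]
  = -(6/7)    [55 ≡ 6 mod 7]
  = -(3/7)    [7 ≡ 7 mod 8 ⇒ (2/7) = +1]
  = (7/3)    [QR: both ≡ 3 mod 4, sign flips]
  = (1/3)    [7 ≡ 1 mod 3]
  = 1    [(1/3) = 1]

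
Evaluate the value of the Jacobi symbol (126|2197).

1

(126|2197)
  = -(63|2197)    [2197 ≡ 5 mod 8 ⇒ (2|2197) = -1]
  = -(2197|63)    [QR: 2197 ≡ 1 mod 4, sign kept]
  = -(55|63)    [2197 ≡ 55 mod 63]
  = (63|55)    [QR: both ≡ 3 mod 4, sign flips]
  = (8|55)    [63 ≡ 8 mod 55]
  = (1|55)    [55 ≡ 7 mod 8 ⇒ (2|55)^3 = +1]
  = 1    [(1|55) = 1]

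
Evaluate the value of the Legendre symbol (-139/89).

1

(-139/89)
  = (139/89)    [89 ≡ 1 mod 4 ⇒ (-1/89) = +1]
  = (50/89)    [139 ≡ 50 mod 89]
  = (25/89)    [89 ≡ 1 mod 8 ⇒ (2/89) = +1]
  = (89/25)    [QR: 25 ≡ 1 mod 4, sign kept]
  = (14/25)    [89 ≡ 14 mod 25]
  = (7/25)    [25 ≡ 1 mod 8 ⇒ (2/25) = +1]
  = (25/7)    [QR: 25 ≡ 1 mod 4, sign kept]
  = (4/7)    [25 ≡ 4 mod 7]
  = (1/7)    [7 ≡ 7 mod 8 ⇒ (2/7)^2 = +1]
  = 1    [(1/7) = 1]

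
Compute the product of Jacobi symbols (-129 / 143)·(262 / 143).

By multiplicativity, (-129·262 / 143) = (-129 / 143)·(262 / 143).
First factor (-129 / 143):
(-129 / 143)
  = (14 / 143)    [-129 ≡ 14 mod 143]
  = (7 / 143)    [143 ≡ 7 mod 8 ⇒ (2 / 143) = +1]
  = -(143 / 7)    [QR: both ≡ 3 mod 4, sign flips]
  = -(3 / 7)    [143 ≡ 3 mod 7]
  = (7 / 3)    [QR: both ≡ 3 mod 4, sign flips]
  = (1 / 3)    [7 ≡ 1 mod 3]
  = 1    [(1 / 3) = 1]
Second factor (262 / 143):
(262 / 143)
  = (119 / 143)    [262 ≡ 119 mod 143]
  = -(143 / 119)    [QR: both ≡ 3 mod 4, sign flips]
  = -(24 / 119)    [143 ≡ 24 mod 119]
  = -(3 / 119)    [119 ≡ 7 mod 8 ⇒ (2 / 119)^3 = +1]
  = (119 / 3)    [QR: both ≡ 3 mod 4, sign flips]
  = (2 / 3)    [119 ≡ 2 mod 3]
  = -(1 / 3)    [3 ≡ 3 mod 8 ⇒ (2 / 3) = -1]
  = -1    [(1 / 3) = 1]
Product: (1)·(-1) = -1.

-1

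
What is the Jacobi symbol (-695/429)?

-1

Reduce the numerator: -695 ≡ 163 (mod 429), so (-695/429) = (163/429).
429 ≡ 1 (mod 4), so quadratic reciprocity gives (163/429) = (429/163). Reduce: 429 ≡ 103 (mod 163). Now have (103/163).
Both 103 ≡ 3 and 163 ≡ 3 (mod 4), so reciprocity gives (103/163) = -(163/103). Reduce: 163 ≡ 60 (mod 103). Now have -(60/103).
Factor out 2: 60 = 2^2·15. Since 103 ≡ 7 (mod 8), (2/103) = +1, and (2/103)^2 = +1. Now have -(15/103).
Both 15 ≡ 3 and 103 ≡ 3 (mod 4), so reciprocity gives (15/103) = -(103/15). Reduce: 103 ≡ 13 (mod 15). Now have (13/15).
13 ≡ 1 (mod 4), so quadratic reciprocity gives (13/15) = (15/13). Reduce: 15 ≡ 2 (mod 13). Now have (2/13).
Factor out 2: 2 = 2. Since 13 ≡ 5 (mod 8), (2/13) = -1. Now have -(1/13).
(1/13) = 1. Collecting the sign factors: -1.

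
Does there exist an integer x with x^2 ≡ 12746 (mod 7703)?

(12746/7703)
  = (5043/7703)    [12746 ≡ 5043 mod 7703]
  = -(7703/5043)    [QR: both ≡ 3 mod 4, sign flips]
  = -(2660/5043)    [7703 ≡ 2660 mod 5043]
  = -(665/5043)    [5043 ≡ 3 mod 8 ⇒ (2/5043)^2 = +1]
  = -(5043/665)    [QR: 665 ≡ 1 mod 4, sign kept]
  = -(388/665)    [5043 ≡ 388 mod 665]
  = -(97/665)    [665 ≡ 1 mod 8 ⇒ (2/665)^2 = +1]
  = -(665/97)    [QR: 97 ≡ 1 mod 4, sign kept]
  = -(83/97)    [665 ≡ 83 mod 97]
  = -(97/83)    [QR: 97 ≡ 1 mod 4, sign kept]
  = -(14/83)    [97 ≡ 14 mod 83]
  = (7/83)    [83 ≡ 3 mod 8 ⇒ (2/83) = -1]
  = -(83/7)    [QR: both ≡ 3 mod 4, sign flips]
  = -(6/7)    [83 ≡ 6 mod 7]
  = -(3/7)    [7 ≡ 7 mod 8 ⇒ (2/7) = +1]
  = (7/3)    [QR: both ≡ 3 mod 4, sign flips]
  = (1/3)    [7 ≡ 1 mod 3]
  = 1    [(1/3) = 1]
The Legendre symbol is 1, so x^2 ≡ 12746 (mod 7703) has solution.

yes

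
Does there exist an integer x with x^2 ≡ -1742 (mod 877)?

yes

Reduce the numerator: -1742 ≡ 12 (mod 877), so (-1742/877) = (12/877).
Factor out 2: 12 = 2^2·3. Since 877 ≡ 5 (mod 8), (2/877) = -1, and (2/877)^2 = +1. Now have (3/877).
877 ≡ 1 (mod 4), so quadratic reciprocity gives (3/877) = (877/3). Reduce: 877 ≡ 1 (mod 3). Now have (1/3).
(1/3) = 1. Collecting the sign factors: 1.
The Legendre symbol is 1, so x^2 ≡ -1742 (mod 877) has solution.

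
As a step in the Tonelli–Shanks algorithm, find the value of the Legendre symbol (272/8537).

-1

(272/8537)
  = (17/8537)    [8537 ≡ 1 mod 8 ⇒ (2/8537)^4 = +1]
  = (8537/17)    [QR: 17 ≡ 1 mod 4, sign kept]
  = (3/17)    [8537 ≡ 3 mod 17]
  = (17/3)    [QR: 17 ≡ 1 mod 4, sign kept]
  = (2/3)    [17 ≡ 2 mod 3]
  = -(1/3)    [3 ≡ 3 mod 8 ⇒ (2/3) = -1]
  = -1    [(1/3) = 1]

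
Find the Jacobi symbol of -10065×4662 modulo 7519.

1

By multiplicativity, (-10065·4662/7519) = (-10065/7519)·(4662/7519).
First factor (-10065/7519):
(-10065/7519)
  = (4973/7519)    [-10065 ≡ 4973 mod 7519]
  = (7519/4973)    [QR: 4973 ≡ 1 mod 4, sign kept]
  = (2546/4973)    [7519 ≡ 2546 mod 4973]
  = -(1273/4973)    [4973 ≡ 5 mod 8 ⇒ (2/4973) = -1]
  = -(4973/1273)    [QR: 1273 ≡ 1 mod 4, sign kept]
  = -(1154/1273)    [4973 ≡ 1154 mod 1273]
  = -(577/1273)    [1273 ≡ 1 mod 8 ⇒ (2/1273) = +1]
  = -(1273/577)    [QR: 577 ≡ 1 mod 4, sign kept]
  = -(119/577)    [1273 ≡ 119 mod 577]
  = -(577/119)    [QR: 577 ≡ 1 mod 4, sign kept]
  = -(101/119)    [577 ≡ 101 mod 119]
  = -(119/101)    [QR: 101 ≡ 1 mod 4, sign kept]
  = -(18/101)    [119 ≡ 18 mod 101]
  = (9/101)    [101 ≡ 5 mod 8 ⇒ (2/101) = -1]
  = (101/9)    [QR: 9 ≡ 1 mod 4, sign kept]
  = (2/9)    [101 ≡ 2 mod 9]
  = (1/9)    [9 ≡ 1 mod 8 ⇒ (2/9) = +1]
  = 1    [(1/9) = 1]
Second factor (4662/7519):
(4662/7519)
  = (2331/7519)    [7519 ≡ 7 mod 8 ⇒ (2/7519) = +1]
  = -(7519/2331)    [QR: both ≡ 3 mod 4, sign flips]
  = -(526/2331)    [7519 ≡ 526 mod 2331]
  = (263/2331)    [2331 ≡ 3 mod 8 ⇒ (2/2331) = -1]
  = -(2331/263)    [QR: both ≡ 3 mod 4, sign flips]
  = -(227/263)    [2331 ≡ 227 mod 263]
  = (263/227)    [QR: both ≡ 3 mod 4, sign flips]
  = (36/227)    [263 ≡ 36 mod 227]
  = (9/227)    [227 ≡ 3 mod 8 ⇒ (2/227)^2 = +1]
  = (227/9)    [QR: 9 ≡ 1 mod 4, sign kept]
  = (2/9)    [227 ≡ 2 mod 9]
  = (1/9)    [9 ≡ 1 mod 8 ⇒ (2/9) = +1]
  = 1    [(1/9) = 1]
Product: (1)·(1) = 1.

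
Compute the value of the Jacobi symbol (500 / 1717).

-1

Factor out 2: 500 = 2^2·125. Since 1717 ≡ 5 (mod 8), (2 / 1717) = -1, and (2 / 1717)^2 = +1. Now have (125 / 1717).
125 ≡ 1 (mod 4), so quadratic reciprocity gives (125 / 1717) = (1717 / 125). Reduce: 1717 ≡ 92 (mod 125). Now have (92 / 125).
Factor out 2: 92 = 2^2·23. Since 125 ≡ 5 (mod 8), (2 / 125) = -1, and (2 / 125)^2 = +1. Now have (23 / 125).
125 ≡ 1 (mod 4), so quadratic reciprocity gives (23 / 125) = (125 / 23). Reduce: 125 ≡ 10 (mod 23). Now have (10 / 23).
Factor out 2: 10 = 2·5. Since 23 ≡ 7 (mod 8), (2 / 23) = +1. Now have (5 / 23).
5 ≡ 1 (mod 4), so quadratic reciprocity gives (5 / 23) = (23 / 5). Reduce: 23 ≡ 3 (mod 5). Now have (3 / 5).
5 ≡ 1 (mod 4), so quadratic reciprocity gives (3 / 5) = (5 / 3). Reduce: 5 ≡ 2 (mod 3). Now have (2 / 3).
Factor out 2: 2 = 2. Since 3 ≡ 3 (mod 8), (2 / 3) = -1. Now have -(1 / 3).
(1 / 3) = 1. Collecting the sign factors: -1.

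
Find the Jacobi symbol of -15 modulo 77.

1

Pull out -1: (-15/77) = (-1/77)·(15/77). Since 77 ≡ 1 (mod 4), (-1/77) = +1. Now have (15/77).
77 ≡ 1 (mod 4), so quadratic reciprocity gives (15/77) = (77/15). Reduce: 77 ≡ 2 (mod 15). Now have (2/15).
Factor out 2: 2 = 2. Since 15 ≡ 7 (mod 8), (2/15) = +1. Now have (1/15).
(1/15) = 1. Collecting the sign factors: 1.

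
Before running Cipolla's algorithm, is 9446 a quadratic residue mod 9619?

Factor out 2: 9446 = 2·4723. Since 9619 ≡ 3 (mod 8), (2|9619) = -1. Now have -(4723|9619).
Both 4723 ≡ 3 and 9619 ≡ 3 (mod 4), so reciprocity gives (4723|9619) = -(9619|4723). Reduce: 9619 ≡ 173 (mod 4723). Now have (173|4723).
173 ≡ 1 (mod 4), so quadratic reciprocity gives (173|4723) = (4723|173). Reduce: 4723 ≡ 52 (mod 173). Now have (52|173).
Factor out 2: 52 = 2^2·13. Since 173 ≡ 5 (mod 8), (2|173) = -1, and (2|173)^2 = +1. Now have (13|173).
13 ≡ 1 (mod 4), so quadratic reciprocity gives (13|173) = (173|13). Reduce: 173 ≡ 4 (mod 13). Now have (4|13).
Factor out 2: 4 = 2^2. Since 13 ≡ 5 (mod 8), (2|13) = -1, and (2|13)^2 = +1. Now have (1|13).
(1|13) = 1. Collecting the sign factors: 1.
The Legendre symbol is 1, so x^2 ≡ 9446 (mod 9619) has solution.

yes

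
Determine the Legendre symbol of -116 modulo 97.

-1

Reduce the numerator: -116 ≡ 78 (mod 97), so (-116|97) = (78|97).
Factor out 2: 78 = 2·39. Since 97 ≡ 1 (mod 8), (2|97) = +1. Now have (39|97).
97 ≡ 1 (mod 4), so quadratic reciprocity gives (39|97) = (97|39). Reduce: 97 ≡ 19 (mod 39). Now have (19|39).
Both 19 ≡ 3 and 39 ≡ 3 (mod 4), so reciprocity gives (19|39) = -(39|19). Reduce: 39 ≡ 1 (mod 19). Now have -(1|19).
(1|19) = 1. Collecting the sign factors: -1.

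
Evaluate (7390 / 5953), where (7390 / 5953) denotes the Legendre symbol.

-1

(7390 / 5953)
  = (1437 / 5953)    [7390 ≡ 1437 mod 5953]
  = (5953 / 1437)    [QR: 1437 ≡ 1 mod 4, sign kept]
  = (205 / 1437)    [5953 ≡ 205 mod 1437]
  = (1437 / 205)    [QR: 205 ≡ 1 mod 4, sign kept]
  = (2 / 205)    [1437 ≡ 2 mod 205]
  = -(1 / 205)    [205 ≡ 5 mod 8 ⇒ (2 / 205) = -1]
  = -1    [(1 / 205) = 1]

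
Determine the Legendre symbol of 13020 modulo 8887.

-1

Reduce the numerator: 13020 ≡ 4133 (mod 8887), so (13020/8887) = (4133/8887).
4133 ≡ 1 (mod 4), so quadratic reciprocity gives (4133/8887) = (8887/4133). Reduce: 8887 ≡ 621 (mod 4133). Now have (621/4133).
621 ≡ 1 (mod 4), so quadratic reciprocity gives (621/4133) = (4133/621). Reduce: 4133 ≡ 407 (mod 621). Now have (407/621).
621 ≡ 1 (mod 4), so quadratic reciprocity gives (407/621) = (621/407). Reduce: 621 ≡ 214 (mod 407). Now have (214/407).
Factor out 2: 214 = 2·107. Since 407 ≡ 7 (mod 8), (2/407) = +1. Now have (107/407).
Both 107 ≡ 3 and 407 ≡ 3 (mod 4), so reciprocity gives (107/407) = -(407/107). Reduce: 407 ≡ 86 (mod 107). Now have -(86/107).
Factor out 2: 86 = 2·43. Since 107 ≡ 3 (mod 8), (2/107) = -1. Now have (43/107).
Both 43 ≡ 3 and 107 ≡ 3 (mod 4), so reciprocity gives (43/107) = -(107/43). Reduce: 107 ≡ 21 (mod 43). Now have -(21/43).
21 ≡ 1 (mod 4), so quadratic reciprocity gives (21/43) = (43/21). Reduce: 43 ≡ 1 (mod 21). Now have -(1/21).
(1/21) = 1. Collecting the sign factors: -1.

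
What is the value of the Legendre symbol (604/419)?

Reduce the numerator: 604 ≡ 185 (mod 419), so (604/419) = (185/419).
185 ≡ 1 (mod 4), so quadratic reciprocity gives (185/419) = (419/185). Reduce: 419 ≡ 49 (mod 185). Now have (49/185).
49 ≡ 1 (mod 4), so quadratic reciprocity gives (49/185) = (185/49). Reduce: 185 ≡ 38 (mod 49). Now have (38/49).
Factor out 2: 38 = 2·19. Since 49 ≡ 1 (mod 8), (2/49) = +1. Now have (19/49).
49 ≡ 1 (mod 4), so quadratic reciprocity gives (19/49) = (49/19). Reduce: 49 ≡ 11 (mod 19). Now have (11/19).
Both 11 ≡ 3 and 19 ≡ 3 (mod 4), so reciprocity gives (11/19) = -(19/11). Reduce: 19 ≡ 8 (mod 11). Now have -(8/11).
Factor out 2: 8 = 2^3. Since 11 ≡ 3 (mod 8), (2/11) = -1, and (2/11)^3 = -1. Now have (1/11).
(1/11) = 1. Collecting the sign factors: 1.

1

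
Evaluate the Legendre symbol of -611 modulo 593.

Reduce the numerator: -611 ≡ 575 (mod 593), so (-611/593) = (575/593).
593 ≡ 1 (mod 4), so quadratic reciprocity gives (575/593) = (593/575). Reduce: 593 ≡ 18 (mod 575). Now have (18/575).
Factor out 2: 18 = 2·9. Since 575 ≡ 7 (mod 8), (2/575) = +1. Now have (9/575).
9 ≡ 1 (mod 4), so quadratic reciprocity gives (9/575) = (575/9). Reduce: 575 ≡ 8 (mod 9). Now have (8/9).
Factor out 2: 8 = 2^3. Since 9 ≡ 1 (mod 8), (2/9) = +1, and (2/9)^3 = +1. Now have (1/9).
(1/9) = 1. Collecting the sign factors: 1.

1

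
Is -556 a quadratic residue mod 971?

yes

(-556/971)
  = -(556/971)    [971 ≡ 3 mod 4 ⇒ (-1/971) = -1]
  = -(139/971)    [971 ≡ 3 mod 8 ⇒ (2/971)^2 = +1]
  = (971/139)    [QR: both ≡ 3 mod 4, sign flips]
  = (137/139)    [971 ≡ 137 mod 139]
  = (139/137)    [QR: 137 ≡ 1 mod 4, sign kept]
  = (2/137)    [139 ≡ 2 mod 137]
  = (1/137)    [137 ≡ 1 mod 8 ⇒ (2/137) = +1]
  = 1    [(1/137) = 1]
The Legendre symbol is 1, so x^2 ≡ -556 (mod 971) has solution.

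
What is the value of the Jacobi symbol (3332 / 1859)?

-1

Reduce the numerator: 3332 ≡ 1473 (mod 1859), so (3332 / 1859) = (1473 / 1859).
1473 ≡ 1 (mod 4), so quadratic reciprocity gives (1473 / 1859) = (1859 / 1473). Reduce: 1859 ≡ 386 (mod 1473). Now have (386 / 1473).
Factor out 2: 386 = 2·193. Since 1473 ≡ 1 (mod 8), (2 / 1473) = +1. Now have (193 / 1473).
193 ≡ 1 (mod 4), so quadratic reciprocity gives (193 / 1473) = (1473 / 193). Reduce: 1473 ≡ 122 (mod 193). Now have (122 / 193).
Factor out 2: 122 = 2·61. Since 193 ≡ 1 (mod 8), (2 / 193) = +1. Now have (61 / 193).
61 ≡ 1 (mod 4), so quadratic reciprocity gives (61 / 193) = (193 / 61). Reduce: 193 ≡ 10 (mod 61). Now have (10 / 61).
Factor out 2: 10 = 2·5. Since 61 ≡ 5 (mod 8), (2 / 61) = -1. Now have -(5 / 61).
5 ≡ 1 (mod 4), so quadratic reciprocity gives (5 / 61) = (61 / 5). Reduce: 61 ≡ 1 (mod 5). Now have -(1 / 5).
(1 / 5) = 1. Collecting the sign factors: -1.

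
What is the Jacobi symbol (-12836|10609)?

(-12836|10609)
  = (12836|10609)    [10609 ≡ 1 mod 4 ⇒ (-1|10609) = +1]
  = (2227|10609)    [12836 ≡ 2227 mod 10609]
  = (10609|2227)    [QR: 10609 ≡ 1 mod 4, sign kept]
  = (1701|2227)    [10609 ≡ 1701 mod 2227]
  = (2227|1701)    [QR: 1701 ≡ 1 mod 4, sign kept]
  = (526|1701)    [2227 ≡ 526 mod 1701]
  = -(263|1701)    [1701 ≡ 5 mod 8 ⇒ (2|1701) = -1]
  = -(1701|263)    [QR: 1701 ≡ 1 mod 4, sign kept]
  = -(123|263)    [1701 ≡ 123 mod 263]
  = (263|123)    [QR: both ≡ 3 mod 4, sign flips]
  = (17|123)    [263 ≡ 17 mod 123]
  = (123|17)    [QR: 17 ≡ 1 mod 4, sign kept]
  = (4|17)    [123 ≡ 4 mod 17]
  = (1|17)    [17 ≡ 1 mod 8 ⇒ (2|17)^2 = +1]
  = 1    [(1|17) = 1]

1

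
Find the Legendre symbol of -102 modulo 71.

Reduce the numerator: -102 ≡ 40 (mod 71), so (-102/71) = (40/71).
Factor out 2: 40 = 2^3·5. Since 71 ≡ 7 (mod 8), (2/71) = +1, and (2/71)^3 = +1. Now have (5/71).
5 ≡ 1 (mod 4), so quadratic reciprocity gives (5/71) = (71/5). Reduce: 71 ≡ 1 (mod 5). Now have (1/5).
(1/5) = 1. Collecting the sign factors: 1.

1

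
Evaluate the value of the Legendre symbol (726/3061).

-1

Factor out 2: 726 = 2·363. Since 3061 ≡ 5 (mod 8), (2/3061) = -1. Now have -(363/3061).
3061 ≡ 1 (mod 4), so quadratic reciprocity gives (363/3061) = (3061/363). Reduce: 3061 ≡ 157 (mod 363). Now have -(157/363).
157 ≡ 1 (mod 4), so quadratic reciprocity gives (157/363) = (363/157). Reduce: 363 ≡ 49 (mod 157). Now have -(49/157).
49 ≡ 1 (mod 4), so quadratic reciprocity gives (49/157) = (157/49). Reduce: 157 ≡ 10 (mod 49). Now have -(10/49).
Factor out 2: 10 = 2·5. Since 49 ≡ 1 (mod 8), (2/49) = +1. Now have -(5/49).
5 ≡ 1 (mod 4), so quadratic reciprocity gives (5/49) = (49/5). Reduce: 49 ≡ 4 (mod 5). Now have -(4/5).
Factor out 2: 4 = 2^2. Since 5 ≡ 5 (mod 8), (2/5) = -1, and (2/5)^2 = +1. Now have -(1/5).
(1/5) = 1. Collecting the sign factors: -1.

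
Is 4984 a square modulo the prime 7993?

(4984/7993)
  = (623/7993)    [7993 ≡ 1 mod 8 ⇒ (2/7993)^3 = +1]
  = (7993/623)    [QR: 7993 ≡ 1 mod 4, sign kept]
  = (517/623)    [7993 ≡ 517 mod 623]
  = (623/517)    [QR: 517 ≡ 1 mod 4, sign kept]
  = (106/517)    [623 ≡ 106 mod 517]
  = -(53/517)    [517 ≡ 5 mod 8 ⇒ (2/517) = -1]
  = -(517/53)    [QR: 53 ≡ 1 mod 4, sign kept]
  = -(40/53)    [517 ≡ 40 mod 53]
  = (5/53)    [53 ≡ 5 mod 8 ⇒ (2/53)^3 = -1]
  = (53/5)    [QR: 5 ≡ 1 mod 4, sign kept]
  = (3/5)    [53 ≡ 3 mod 5]
  = (5/3)    [QR: 5 ≡ 1 mod 4, sign kept]
  = (2/3)    [5 ≡ 2 mod 3]
  = -(1/3)    [3 ≡ 3 mod 8 ⇒ (2/3) = -1]
  = -1    [(1/3) = 1]
The Legendre symbol is -1, so x^2 ≡ 4984 (mod 7993) has no solution.

no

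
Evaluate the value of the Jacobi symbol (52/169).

(52/169)
  = (13/169)    [169 ≡ 1 mod 8 ⇒ (2/169)^2 = +1]
  = (169/13)    [QR: 13 ≡ 1 mod 4, sign kept]
  = (0/13)    [169 ≡ 0 mod 13]
  = 0    [numerator 0, gcd > 1]

0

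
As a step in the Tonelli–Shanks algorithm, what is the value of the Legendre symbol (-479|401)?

1

Pull out -1: (-479|401) = (-1|401)·(479|401). Since 401 ≡ 1 (mod 4), (-1|401) = +1. Now have (479|401).
Reduce the numerator: 479 ≡ 78 (mod 401), so (479|401) = (78|401).
Factor out 2: 78 = 2·39. Since 401 ≡ 1 (mod 8), (2|401) = +1. Now have (39|401).
401 ≡ 1 (mod 4), so quadratic reciprocity gives (39|401) = (401|39). Reduce: 401 ≡ 11 (mod 39). Now have (11|39).
Both 11 ≡ 3 and 39 ≡ 3 (mod 4), so reciprocity gives (11|39) = -(39|11). Reduce: 39 ≡ 6 (mod 11). Now have -(6|11).
Factor out 2: 6 = 2·3. Since 11 ≡ 3 (mod 8), (2|11) = -1. Now have (3|11).
Both 3 ≡ 3 and 11 ≡ 3 (mod 4), so reciprocity gives (3|11) = -(11|3). Reduce: 11 ≡ 2 (mod 3). Now have -(2|3).
Factor out 2: 2 = 2. Since 3 ≡ 3 (mod 8), (2|3) = -1. Now have (1|3).
(1|3) = 1. Collecting the sign factors: 1.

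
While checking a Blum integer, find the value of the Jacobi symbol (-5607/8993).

Reduce the numerator: -5607 ≡ 3386 (mod 8993), so (-5607/8993) = (3386/8993).
Factor out 2: 3386 = 2·1693. Since 8993 ≡ 1 (mod 8), (2/8993) = +1. Now have (1693/8993).
1693 ≡ 1 (mod 4), so quadratic reciprocity gives (1693/8993) = (8993/1693). Reduce: 8993 ≡ 528 (mod 1693). Now have (528/1693).
Factor out 2: 528 = 2^4·33. Since 1693 ≡ 5 (mod 8), (2/1693) = -1, and (2/1693)^4 = +1. Now have (33/1693).
33 ≡ 1 (mod 4), so quadratic reciprocity gives (33/1693) = (1693/33). Reduce: 1693 ≡ 10 (mod 33). Now have (10/33).
Factor out 2: 10 = 2·5. Since 33 ≡ 1 (mod 8), (2/33) = +1. Now have (5/33).
5 ≡ 1 (mod 4), so quadratic reciprocity gives (5/33) = (33/5). Reduce: 33 ≡ 3 (mod 5). Now have (3/5).
5 ≡ 1 (mod 4), so quadratic reciprocity gives (3/5) = (5/3). Reduce: 5 ≡ 2 (mod 3). Now have (2/3).
Factor out 2: 2 = 2. Since 3 ≡ 3 (mod 8), (2/3) = -1. Now have -(1/3).
(1/3) = 1. Collecting the sign factors: -1.

-1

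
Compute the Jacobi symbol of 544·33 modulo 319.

By multiplicativity, (544·33/319) = (544/319)·(33/319).
First factor (544/319):
(544/319)
  = (225/319)    [544 ≡ 225 mod 319]
  = (319/225)    [QR: 225 ≡ 1 mod 4, sign kept]
  = (94/225)    [319 ≡ 94 mod 225]
  = (47/225)    [225 ≡ 1 mod 8 ⇒ (2/225) = +1]
  = (225/47)    [QR: 225 ≡ 1 mod 4, sign kept]
  = (37/47)    [225 ≡ 37 mod 47]
  = (47/37)    [QR: 37 ≡ 1 mod 4, sign kept]
  = (10/37)    [47 ≡ 10 mod 37]
  = -(5/37)    [37 ≡ 5 mod 8 ⇒ (2/37) = -1]
  = -(37/5)    [QR: 5 ≡ 1 mod 4, sign kept]
  = -(2/5)    [37 ≡ 2 mod 5]
  = (1/5)    [5 ≡ 5 mod 8 ⇒ (2/5) = -1]
  = 1    [(1/5) = 1]
Second factor (33/319):
(33/319)
  = (319/33)    [QR: 33 ≡ 1 mod 4, sign kept]
  = (22/33)    [319 ≡ 22 mod 33]
  = (11/33)    [33 ≡ 1 mod 8 ⇒ (2/33) = +1]
  = (33/11)    [QR: 33 ≡ 1 mod 4, sign kept]
  = (0/11)    [33 ≡ 0 mod 11]
  = 0    [numerator 0, gcd > 1]
Product: (1)·(0) = 0.

0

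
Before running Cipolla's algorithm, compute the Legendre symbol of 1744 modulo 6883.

1

Factor out 2: 1744 = 2^4·109. Since 6883 ≡ 3 (mod 8), (2/6883) = -1, and (2/6883)^4 = +1. Now have (109/6883).
109 ≡ 1 (mod 4), so quadratic reciprocity gives (109/6883) = (6883/109). Reduce: 6883 ≡ 16 (mod 109). Now have (16/109).
Factor out 2: 16 = 2^4. Since 109 ≡ 5 (mod 8), (2/109) = -1, and (2/109)^4 = +1. Now have (1/109).
(1/109) = 1. Collecting the sign factors: 1.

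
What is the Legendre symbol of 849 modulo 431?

1

(849|431)
  = (418|431)    [849 ≡ 418 mod 431]
  = (209|431)    [431 ≡ 7 mod 8 ⇒ (2|431) = +1]
  = (431|209)    [QR: 209 ≡ 1 mod 4, sign kept]
  = (13|209)    [431 ≡ 13 mod 209]
  = (209|13)    [QR: 13 ≡ 1 mod 4, sign kept]
  = (1|13)    [209 ≡ 1 mod 13]
  = 1    [(1|13) = 1]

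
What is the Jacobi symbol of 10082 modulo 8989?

-1

(10082|8989)
  = (1093|8989)    [10082 ≡ 1093 mod 8989]
  = (8989|1093)    [QR: 1093 ≡ 1 mod 4, sign kept]
  = (245|1093)    [8989 ≡ 245 mod 1093]
  = (1093|245)    [QR: 245 ≡ 1 mod 4, sign kept]
  = (113|245)    [1093 ≡ 113 mod 245]
  = (245|113)    [QR: 113 ≡ 1 mod 4, sign kept]
  = (19|113)    [245 ≡ 19 mod 113]
  = (113|19)    [QR: 113 ≡ 1 mod 4, sign kept]
  = (18|19)    [113 ≡ 18 mod 19]
  = -(9|19)    [19 ≡ 3 mod 8 ⇒ (2|19) = -1]
  = -(19|9)    [QR: 9 ≡ 1 mod 4, sign kept]
  = -(1|9)    [19 ≡ 1 mod 9]
  = -1    [(1|9) = 1]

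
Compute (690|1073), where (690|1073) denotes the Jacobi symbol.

Factor out 2: 690 = 2·345. Since 1073 ≡ 1 (mod 8), (2|1073) = +1. Now have (345|1073).
345 ≡ 1 (mod 4), so quadratic reciprocity gives (345|1073) = (1073|345). Reduce: 1073 ≡ 38 (mod 345). Now have (38|345).
Factor out 2: 38 = 2·19. Since 345 ≡ 1 (mod 8), (2|345) = +1. Now have (19|345).
345 ≡ 1 (mod 4), so quadratic reciprocity gives (19|345) = (345|19). Reduce: 345 ≡ 3 (mod 19). Now have (3|19).
Both 3 ≡ 3 and 19 ≡ 3 (mod 4), so reciprocity gives (3|19) = -(19|3). Reduce: 19 ≡ 1 (mod 3). Now have -(1|3).
(1|3) = 1. Collecting the sign factors: -1.

-1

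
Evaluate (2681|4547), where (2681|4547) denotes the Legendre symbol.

-1

2681 ≡ 1 (mod 4), so quadratic reciprocity gives (2681|4547) = (4547|2681). Reduce: 4547 ≡ 1866 (mod 2681). Now have (1866|2681).
Factor out 2: 1866 = 2·933. Since 2681 ≡ 1 (mod 8), (2|2681) = +1. Now have (933|2681).
933 ≡ 1 (mod 4), so quadratic reciprocity gives (933|2681) = (2681|933). Reduce: 2681 ≡ 815 (mod 933). Now have (815|933).
933 ≡ 1 (mod 4), so quadratic reciprocity gives (815|933) = (933|815). Reduce: 933 ≡ 118 (mod 815). Now have (118|815).
Factor out 2: 118 = 2·59. Since 815 ≡ 7 (mod 8), (2|815) = +1. Now have (59|815).
Both 59 ≡ 3 and 815 ≡ 3 (mod 4), so reciprocity gives (59|815) = -(815|59). Reduce: 815 ≡ 48 (mod 59). Now have -(48|59).
Factor out 2: 48 = 2^4·3. Since 59 ≡ 3 (mod 8), (2|59) = -1, and (2|59)^4 = +1. Now have -(3|59).
Both 3 ≡ 3 and 59 ≡ 3 (mod 4), so reciprocity gives (3|59) = -(59|3). Reduce: 59 ≡ 2 (mod 3). Now have (2|3).
Factor out 2: 2 = 2. Since 3 ≡ 3 (mod 8), (2|3) = -1. Now have -(1|3).
(1|3) = 1. Collecting the sign factors: -1.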